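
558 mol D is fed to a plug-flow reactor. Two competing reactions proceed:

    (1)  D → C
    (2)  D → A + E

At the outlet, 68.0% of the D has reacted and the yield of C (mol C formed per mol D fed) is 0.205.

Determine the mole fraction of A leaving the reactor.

0.322

Yield of C: 1ξ₁ / 558 = 0.205 → ξ₁ = 114.4 mol.
Conversion of D: 1ξ₁ + 1ξ₂ = 0.68 × 558 = 379.4 → ξ₂ = 265.1 mol.
Outlet amounts (n = n₀ + Σ ν·ξ):
  D: 558 − 1(114.4) − 1(265.1) = 178.6
  C: 0 + 1(114.4) = 114.4
  A: 0 + 1(265.1) = 265.1
  E: 0 + 1(265.1) = 265.1
Total out = 823.1 mol; y_A = 265.1 / 823.1 = 0.322.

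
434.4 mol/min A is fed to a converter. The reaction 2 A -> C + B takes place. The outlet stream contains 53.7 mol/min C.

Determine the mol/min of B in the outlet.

53.7 mol/min

For C: n = n₀ + 1ξ → 53.7 = 0 + 1ξ, giving ξ = 53.7 mol/min.
Outlet amounts (n = n₀ + ν ξ):
  A: 434.4 − 2(53.7) = 327
  C: 0 + 1(53.7) = 53.7
  B: 0 + 1(53.7) = 53.7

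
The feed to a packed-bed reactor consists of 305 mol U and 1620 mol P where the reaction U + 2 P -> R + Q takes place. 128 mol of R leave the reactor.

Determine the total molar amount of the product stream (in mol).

For R: n = n₀ + 1ξ → 128 = 0 + 1ξ, giving ξ = 128 mol.
Outlet amounts (n = n₀ + ν ξ):
  U: 305 − 1(128) = 177
  P: 1620 − 2(128) = 1364
  R: 0 + 1(128) = 128
  Q: 0 + 1(128) = 128
Total out = 177 + 1364 + 128 + 128 = 1797 mol.

1800 mol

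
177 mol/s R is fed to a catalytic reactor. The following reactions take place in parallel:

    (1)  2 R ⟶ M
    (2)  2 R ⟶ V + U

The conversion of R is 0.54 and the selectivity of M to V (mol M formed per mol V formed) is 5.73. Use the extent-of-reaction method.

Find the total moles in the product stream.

Conversion of R: R consumed = 0.54 × 177 = 95.58 mol/s = 2ξ₁ + 2ξ₂.
Selectivity: 1ξ₁ / (1ξ₂) = 5.73 → ξ₁ = 5.73 ξ₂.
Substitute: (2·5.73 + 2) ξ₂ = 95.58 → ξ₂ = 7.101 mol/s, ξ₁ = 40.69 mol/s.
Outlet amounts (n = n₀ + Σ ν·ξ):
  R: 177 − 2(40.69) − 2(7.101) = 81.42
  M: 0 + 1(40.69) = 40.69
  V: 0 + 1(7.101) = 7.101
  U: 0 + 1(7.101) = 7.101
Total out = 81.42 + 40.69 + 7.101 + 7.101 = 136.3 mol/s.

136 mol/s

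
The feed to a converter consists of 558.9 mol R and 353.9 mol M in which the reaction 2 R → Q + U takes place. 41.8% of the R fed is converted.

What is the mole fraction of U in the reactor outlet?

0.128

R reacted = 0.418 × 558.9 = 233.6 mol; ν_R = −2, so ξ = 233.6/2 = 116.8 mol.
Outlet amounts (n = n₀ + ν ξ):
  R: 558.9 − 2(116.8) = 325.3
  Q: 0 + 1(116.8) = 116.8
  U: 0 + 1(116.8) = 116.8
  M: 353.9 (inert)
Total out = 912.8 mol; y_U = 116.8 / 912.8 = 0.128.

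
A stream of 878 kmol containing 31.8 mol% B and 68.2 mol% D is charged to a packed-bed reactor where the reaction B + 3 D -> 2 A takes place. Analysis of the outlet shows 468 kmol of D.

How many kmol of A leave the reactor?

For D: n = n₀ − 3ξ → 468 = 598.8 − 3ξ, giving ξ = 43.6 kmol.
Outlet amounts (n = n₀ + ν ξ):
  B: 279.2 − 1(43.6) = 235.6
  D: 598.8 − 3(43.6) = 468
  A: 0 + 2(43.6) = 87.2

87.2 kmol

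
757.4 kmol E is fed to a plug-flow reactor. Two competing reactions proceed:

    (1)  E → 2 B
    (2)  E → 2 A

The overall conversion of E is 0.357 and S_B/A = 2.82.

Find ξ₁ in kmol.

ξ₁ = 200 kmol

Conversion of E: E consumed = 0.357 × 757.4 = 270.4 kmol = 1ξ₁ + 1ξ₂.
Selectivity: 2ξ₁ / (2ξ₂) = 2.82 → ξ₁ = 2.82 ξ₂.
Substitute: (1·2.82 + 1) ξ₂ = 270.4 → ξ₂ = 70.78 kmol, ξ₁ = 199.6 kmol.
Outlet amounts (n = n₀ + Σ ν·ξ):
  E: 757.4 − 1(199.6) − 1(70.78) = 487
  B: 0 + 2(199.6) = 399.2
  A: 0 + 2(70.78) = 141.6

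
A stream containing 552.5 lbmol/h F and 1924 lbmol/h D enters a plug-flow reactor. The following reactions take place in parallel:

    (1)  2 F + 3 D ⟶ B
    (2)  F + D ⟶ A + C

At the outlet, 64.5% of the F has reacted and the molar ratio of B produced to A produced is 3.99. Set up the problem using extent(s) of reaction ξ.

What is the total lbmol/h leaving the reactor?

Conversion of F: F consumed = 0.645 × 552.5 = 356.4 lbmol/h = 2ξ₁ + 1ξ₂.
Selectivity: 1ξ₁ / (1ξ₂) = 3.99 → ξ₁ = 3.99 ξ₂.
Substitute: (2·3.99 + 1) ξ₂ = 356.4 → ξ₂ = 39.68 lbmol/h, ξ₁ = 158.3 lbmol/h.
Outlet amounts (n = n₀ + Σ ν·ξ):
  F: 552.5 − 2(158.3) − 1(39.68) = 196.1
  D: 1924 − 3(158.3) − 1(39.68) = 1409
  B: 0 + 1(158.3) = 158.3
  A: 0 + 1(39.68) = 39.68
  C: 0 + 1(39.68) = 39.68
Total out = 196.1 + 1409 + 158.3 + 39.68 + 39.68 = 1843 lbmol/h.

1840 lbmol/h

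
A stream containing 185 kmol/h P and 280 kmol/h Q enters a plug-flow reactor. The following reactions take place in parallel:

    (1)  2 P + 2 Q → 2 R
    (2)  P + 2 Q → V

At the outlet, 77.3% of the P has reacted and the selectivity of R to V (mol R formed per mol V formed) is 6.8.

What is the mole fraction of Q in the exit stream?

0.391

Conversion of P: P consumed = 0.773 × 185 = 143 kmol/h = 2ξ₁ + 1ξ₂.
Selectivity: 2ξ₁ / (1ξ₂) = 6.8 → ξ₁ = 3.4 ξ₂.
Substitute: (2·3.4 + 1) ξ₂ = 143 → ξ₂ = 18.33 kmol/h, ξ₁ = 62.34 kmol/h.
Outlet amounts (n = n₀ + Σ ν·ξ):
  P: 185 − 2(62.34) − 1(18.33) = 42
  Q: 280 − 2(62.34) − 2(18.33) = 118.7
  R: 0 + 2(62.34) = 124.7
  V: 0 + 1(18.33) = 18.33
Total out = 303.7 kmol/h; y_Q = 118.7 / 303.7 = 0.3908.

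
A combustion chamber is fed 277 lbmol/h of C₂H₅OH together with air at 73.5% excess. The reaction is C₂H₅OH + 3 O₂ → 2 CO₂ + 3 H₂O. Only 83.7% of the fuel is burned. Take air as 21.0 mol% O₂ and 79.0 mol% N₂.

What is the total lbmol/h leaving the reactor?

Stoichiometric O₂ = 3 × 277 = 831 lbmol/h; O₂ fed = 831 × 1.735 = 1442 lbmol/h.
N₂ fed = 1442 × 79/21 = 5424 lbmol/h.
Fuel reacted = 0.837 × 277 → ξ = 231.8 lbmol/h.
Outlet (n = n₀ + ν ξ):
  C₂H₅OH: 277 − 1(231.8) = 45.15
  O₂: 1442 − 3(231.8) = 746.2
  N₂: 5424 (inert)
  CO₂: 0 + 2(231.8) = 463.7
  H₂O: 0 + 3(231.8) = 695.5
Total out = 45.15 + 746.2 + 5424 + 463.7 + 695.5 = 7374 lbmol/h.

7370 lbmol/h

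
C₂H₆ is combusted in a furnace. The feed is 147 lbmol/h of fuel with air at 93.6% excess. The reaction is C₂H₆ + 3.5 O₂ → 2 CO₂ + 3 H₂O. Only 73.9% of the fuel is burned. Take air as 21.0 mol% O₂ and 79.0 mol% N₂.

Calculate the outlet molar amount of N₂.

3750 lbmol/h

Stoichiometric O₂ = 3.5 × 147 = 514.5 lbmol/h; O₂ fed = 514.5 × 1.936 = 996.1 lbmol/h.
N₂ fed = 996.1 × 79/21 = 3747 lbmol/h.
Fuel reacted = 0.739 × 147 → ξ = 108.6 lbmol/h.
Outlet (n = n₀ + ν ξ):
  C₂H₆: 147 − 1(108.6) = 38.37
  O₂: 996.1 − 3.5(108.6) = 615.9
  N₂: 3747 (inert)
  CO₂: 0 + 2(108.6) = 217.3
  H₂O: 0 + 3(108.6) = 325.9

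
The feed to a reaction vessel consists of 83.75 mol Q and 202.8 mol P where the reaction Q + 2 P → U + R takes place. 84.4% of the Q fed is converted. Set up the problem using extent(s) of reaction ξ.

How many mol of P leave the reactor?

61.4 mol

Q reacted = 0.844 × 83.75 = 70.69 mol; ν_Q = −1, so ξ = 70.69/1 = 70.69 mol.
Outlet amounts (n = n₀ + ν ξ):
  Q: 83.75 − 1(70.69) = 13.06
  P: 202.8 − 2(70.69) = 61.43
  U: 0 + 1(70.69) = 70.69
  R: 0 + 1(70.69) = 70.69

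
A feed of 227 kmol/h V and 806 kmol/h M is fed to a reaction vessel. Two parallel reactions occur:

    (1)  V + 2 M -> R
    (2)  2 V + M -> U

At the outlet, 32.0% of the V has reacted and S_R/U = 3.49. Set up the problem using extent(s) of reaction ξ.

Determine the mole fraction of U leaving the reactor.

Conversion of V: V consumed = 0.32 × 227 = 72.64 kmol/h = 1ξ₁ + 2ξ₂.
Selectivity: 1ξ₁ / (1ξ₂) = 3.49 → ξ₁ = 3.49 ξ₂.
Substitute: (1·3.49 + 2) ξ₂ = 72.64 → ξ₂ = 13.23 kmol/h, ξ₁ = 46.18 kmol/h.
Outlet amounts (n = n₀ + Σ ν·ξ):
  V: 227 − 1(46.18) − 2(13.23) = 154.4
  M: 806 − 2(46.18) − 1(13.23) = 700.4
  R: 0 + 1(46.18) = 46.18
  U: 0 + 1(13.23) = 13.23
Total out = 914.2 kmol/h; y_U = 13.23 / 914.2 = 0.01447.

0.0145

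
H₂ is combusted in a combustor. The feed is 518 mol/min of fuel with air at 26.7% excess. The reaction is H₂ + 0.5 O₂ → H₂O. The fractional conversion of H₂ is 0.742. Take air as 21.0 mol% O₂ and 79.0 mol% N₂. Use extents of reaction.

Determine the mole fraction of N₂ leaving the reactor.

0.654

Stoichiometric O₂ = 0.5 × 518 = 259 mol/min; O₂ fed = 259 × 1.267 = 328.2 mol/min.
N₂ fed = 328.2 × 79/21 = 1234 mol/min.
Fuel reacted = 0.742 × 518 → ξ = 384.4 mol/min.
Outlet (n = n₀ + ν ξ):
  H₂: 518 − 1(384.4) = 133.6
  O₂: 328.2 − 0.5(384.4) = 136
  N₂: 1234 (inert)
  H₂O: 0 + 1(384.4) = 384.4
Total out = 1888 mol/min; y_N₂ = 1234 / 1888 = 0.6537.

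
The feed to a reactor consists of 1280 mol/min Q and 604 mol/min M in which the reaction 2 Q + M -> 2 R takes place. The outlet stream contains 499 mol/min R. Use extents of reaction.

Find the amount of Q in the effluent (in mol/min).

For R: n = n₀ + 2ξ → 499 = 0 + 2ξ, giving ξ = 249.5 mol/min.
Outlet amounts (n = n₀ + ν ξ):
  Q: 1280 − 2(249.5) = 781
  M: 604 − 1(249.5) = 354.5
  R: 0 + 2(249.5) = 499

781 mol/min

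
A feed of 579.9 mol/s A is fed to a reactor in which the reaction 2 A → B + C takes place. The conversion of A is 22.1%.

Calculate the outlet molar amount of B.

A reacted = 0.221 × 579.9 = 128.2 mol/s; ν_A = −2, so ξ = 128.2/2 = 64.08 mol/s.
Outlet amounts (n = n₀ + ν ξ):
  A: 579.9 − 2(64.08) = 451.7
  B: 0 + 1(64.08) = 64.08
  C: 0 + 1(64.08) = 64.08

64.1 mol/s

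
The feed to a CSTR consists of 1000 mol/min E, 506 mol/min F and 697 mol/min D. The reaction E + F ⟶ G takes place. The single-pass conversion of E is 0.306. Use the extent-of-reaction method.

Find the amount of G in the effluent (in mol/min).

E reacted = 0.306 × 1000 = 306 mol/min; ν_E = −1, so ξ = 306/1 = 306 mol/min.
Outlet amounts (n = n₀ + ν ξ):
  E: 1000 − 1(306) = 694
  F: 506 − 1(306) = 200
  G: 0 + 1(306) = 306
  D: 697 (inert)

306 mol/min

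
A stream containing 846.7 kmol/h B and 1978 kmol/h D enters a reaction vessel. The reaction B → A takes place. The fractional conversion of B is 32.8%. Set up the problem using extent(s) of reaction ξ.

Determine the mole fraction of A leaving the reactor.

0.0983

B reacted = 0.328 × 846.7 = 277.7 kmol/h; ν_B = −1, so ξ = 277.7/1 = 277.7 kmol/h.
Outlet amounts (n = n₀ + ν ξ):
  B: 846.7 − 1(277.7) = 569
  A: 0 + 1(277.7) = 277.7
  D: 1978 (inert)
Total out = 2825 kmol/h; y_A = 277.7 / 2825 = 0.09832.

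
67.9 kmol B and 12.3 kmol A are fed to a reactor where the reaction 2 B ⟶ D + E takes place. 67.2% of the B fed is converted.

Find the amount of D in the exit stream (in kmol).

22.8 kmol

B reacted = 0.672 × 67.9 = 45.63 kmol; ν_B = −2, so ξ = 45.63/2 = 22.81 kmol.
Outlet amounts (n = n₀ + ν ξ):
  B: 67.9 − 2(22.81) = 22.27
  D: 0 + 1(22.81) = 22.81
  E: 0 + 1(22.81) = 22.81
  A: 12.3 (inert)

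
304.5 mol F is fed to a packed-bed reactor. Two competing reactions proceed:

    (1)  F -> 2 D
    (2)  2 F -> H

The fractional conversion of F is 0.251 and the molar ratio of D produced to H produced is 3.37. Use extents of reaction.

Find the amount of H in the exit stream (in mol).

20.7 mol

Conversion of F: F consumed = 0.251 × 304.5 = 76.43 mol = 1ξ₁ + 2ξ₂.
Selectivity: 2ξ₁ / (1ξ₂) = 3.37 → ξ₁ = 1.685 ξ₂.
Substitute: (1·1.685 + 2) ξ₂ = 76.43 → ξ₂ = 20.74 mol, ξ₁ = 34.95 mol.
Outlet amounts (n = n₀ + Σ ν·ξ):
  F: 304.5 − 1(34.95) − 2(20.74) = 228.1
  D: 0 + 2(34.95) = 69.9
  H: 0 + 1(20.74) = 20.74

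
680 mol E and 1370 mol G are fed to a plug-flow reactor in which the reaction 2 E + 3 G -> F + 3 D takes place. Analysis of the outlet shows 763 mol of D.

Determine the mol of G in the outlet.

For D: n = n₀ + 3ξ → 763 = 0 + 3ξ, giving ξ = 254.3 mol.
Outlet amounts (n = n₀ + ν ξ):
  E: 680 − 2(254.3) = 171.3
  G: 1370 − 3(254.3) = 607
  F: 0 + 1(254.3) = 254.3
  D: 0 + 3(254.3) = 763

607 mol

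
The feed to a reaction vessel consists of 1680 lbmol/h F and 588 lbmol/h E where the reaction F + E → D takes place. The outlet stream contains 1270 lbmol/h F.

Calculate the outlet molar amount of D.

410 lbmol/h

For F: n = n₀ − 1ξ → 1270 = 1680 − 1ξ, giving ξ = 410 lbmol/h.
Outlet amounts (n = n₀ + ν ξ):
  F: 1680 − 1(410) = 1270
  E: 588 − 1(410) = 178
  D: 0 + 1(410) = 410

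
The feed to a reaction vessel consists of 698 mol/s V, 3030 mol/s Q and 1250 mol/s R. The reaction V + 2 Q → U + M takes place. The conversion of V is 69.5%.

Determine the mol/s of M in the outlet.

V reacted = 0.695 × 698 = 485.1 mol/s; ν_V = −1, so ξ = 485.1/1 = 485.1 mol/s.
Outlet amounts (n = n₀ + ν ξ):
  V: 698 − 1(485.1) = 212.9
  Q: 3030 − 2(485.1) = 2060
  U: 0 + 1(485.1) = 485.1
  M: 0 + 1(485.1) = 485.1
  R: 1250 (inert)

485 mol/s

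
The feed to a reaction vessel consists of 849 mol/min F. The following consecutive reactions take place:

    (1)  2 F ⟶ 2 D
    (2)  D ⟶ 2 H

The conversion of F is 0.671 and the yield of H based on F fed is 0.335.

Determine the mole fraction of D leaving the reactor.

0.431

Conversion of F: F consumed = 2ξ₁ = 0.671 × 849 → ξ₁ = 284.8 mol/min.
Yield of H: 2ξ₂ / 849 = 0.335 → ξ₂ = 142.2 mol/min.
Outlet amounts (n = n₀ + Σ ν·ξ):
  F: 849 − 2(284.8) = 279.3
  D: 0 + 2(284.8) − 1(142.2) = 427.5
  H: 0 + 2(142.2) = 284.4
Total out = 991.2 mol/min; y_D = 427.5 / 991.2 = 0.4313.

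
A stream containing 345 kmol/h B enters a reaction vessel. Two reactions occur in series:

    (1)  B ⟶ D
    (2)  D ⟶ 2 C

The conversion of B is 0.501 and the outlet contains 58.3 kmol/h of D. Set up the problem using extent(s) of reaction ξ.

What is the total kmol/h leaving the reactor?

Conversion of B: B consumed = 1ξ₁ = 0.501 × 345 → ξ₁ = 172.8 kmol/h.
D balance: n_D = 0 + 1ξ₁ − 1ξ₂ = 58.3 → ξ₂ = (1·172.8 − 58.3)/1 = 114.5 kmol/h.
Outlet amounts (n = n₀ + Σ ν·ξ):
  B: 345 − 1(172.8) = 172.2
  D: 0 + 1(172.8) − 1(114.5) = 58.3
  C: 0 + 2(114.5) = 229.1
Total out = 172.2 + 58.3 + 229.1 = 459.5 kmol/h.

460 kmol/h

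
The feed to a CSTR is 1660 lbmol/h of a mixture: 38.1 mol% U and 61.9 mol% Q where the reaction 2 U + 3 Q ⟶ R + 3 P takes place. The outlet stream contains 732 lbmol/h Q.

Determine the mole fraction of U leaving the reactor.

0.279

For Q: n = n₀ − 3ξ → 732 = 1028 − 3ξ, giving ξ = 98.51 lbmol/h.
Outlet amounts (n = n₀ + ν ξ):
  U: 632.5 − 2(98.51) = 435.4
  Q: 1028 − 3(98.51) = 732
  R: 0 + 1(98.51) = 98.51
  P: 0 + 3(98.51) = 295.5
Total out = 1561 lbmol/h; y_U = 435.4 / 1561 = 0.2789.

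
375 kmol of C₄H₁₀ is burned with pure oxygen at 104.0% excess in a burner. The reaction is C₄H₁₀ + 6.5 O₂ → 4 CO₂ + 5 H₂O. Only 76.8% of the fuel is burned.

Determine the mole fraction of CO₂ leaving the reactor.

0.199

Stoichiometric O₂ = 6.5 × 375 = 2438 kmol; O₂ fed = 2438 × 2.040 = 4972 kmol.
Fuel reacted = 0.768 × 375 → ξ = 288 kmol.
Outlet (n = n₀ + ν ξ):
  C₄H₁₀: 375 − 1(288) = 87
  O₂: 4972 − 6.5(288) = 3100
  CO₂: 0 + 4(288) = 1152
  H₂O: 0 + 5(288) = 1440
Total out = 5780 kmol; y_CO₂ = 1152 / 5780 = 0.1993.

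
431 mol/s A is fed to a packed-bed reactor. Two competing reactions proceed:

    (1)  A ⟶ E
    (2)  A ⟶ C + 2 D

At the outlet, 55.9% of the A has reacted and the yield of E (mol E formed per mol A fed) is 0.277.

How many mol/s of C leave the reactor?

122 mol/s

Yield of E: 1ξ₁ / 431 = 0.277 → ξ₁ = 119.4 mol/s.
Conversion of A: 1ξ₁ + 1ξ₂ = 0.559 × 431 = 240.9 → ξ₂ = 121.5 mol/s.
Outlet amounts (n = n₀ + Σ ν·ξ):
  A: 431 − 1(119.4) − 1(121.5) = 190.1
  E: 0 + 1(119.4) = 119.4
  C: 0 + 1(121.5) = 121.5
  D: 0 + 2(121.5) = 243.1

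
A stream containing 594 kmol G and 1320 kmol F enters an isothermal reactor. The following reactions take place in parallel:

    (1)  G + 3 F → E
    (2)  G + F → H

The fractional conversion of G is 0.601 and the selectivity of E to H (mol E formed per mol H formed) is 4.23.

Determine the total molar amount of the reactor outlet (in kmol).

980 kmol

Conversion of G: G consumed = 0.601 × 594 = 357 kmol = 1ξ₁ + 1ξ₂.
Selectivity: 1ξ₁ / (1ξ₂) = 4.23 → ξ₁ = 4.23 ξ₂.
Substitute: (1·4.23 + 1) ξ₂ = 357 → ξ₂ = 68.26 kmol, ξ₁ = 288.7 kmol.
Outlet amounts (n = n₀ + Σ ν·ξ):
  G: 594 − 1(288.7) − 1(68.26) = 237
  F: 1320 − 3(288.7) − 1(68.26) = 385.5
  E: 0 + 1(288.7) = 288.7
  H: 0 + 1(68.26) = 68.26
Total out = 237 + 385.5 + 288.7 + 68.26 = 979.5 kmol.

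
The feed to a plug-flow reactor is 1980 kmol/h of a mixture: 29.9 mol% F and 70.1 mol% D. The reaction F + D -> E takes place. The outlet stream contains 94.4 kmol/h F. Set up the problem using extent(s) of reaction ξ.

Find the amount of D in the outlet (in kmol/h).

For F: n = n₀ − 1ξ → 94.4 = 592 − 1ξ, giving ξ = 497.6 kmol/h.
Outlet amounts (n = n₀ + ν ξ):
  F: 592 − 1(497.6) = 94.4
  D: 1388 − 1(497.6) = 890.4
  E: 0 + 1(497.6) = 497.6

890 kmol/h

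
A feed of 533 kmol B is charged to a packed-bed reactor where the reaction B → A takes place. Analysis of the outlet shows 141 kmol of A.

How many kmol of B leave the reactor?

392 kmol

For A: n = n₀ + 1ξ → 141 = 0 + 1ξ, giving ξ = 141 kmol.
Outlet amounts (n = n₀ + ν ξ):
  B: 533 − 1(141) = 392
  A: 0 + 1(141) = 141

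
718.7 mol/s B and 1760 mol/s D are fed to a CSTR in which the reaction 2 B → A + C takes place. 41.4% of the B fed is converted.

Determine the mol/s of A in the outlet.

B reacted = 0.414 × 718.7 = 297.5 mol/s; ν_B = −2, so ξ = 297.5/2 = 148.8 mol/s.
Outlet amounts (n = n₀ + ν ξ):
  B: 718.7 − 2(148.8) = 421.2
  A: 0 + 1(148.8) = 148.8
  C: 0 + 1(148.8) = 148.8
  D: 1760 (inert)

149 mol/s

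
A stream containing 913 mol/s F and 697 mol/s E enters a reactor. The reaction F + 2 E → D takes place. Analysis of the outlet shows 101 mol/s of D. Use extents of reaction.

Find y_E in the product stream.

0.352

For D: n = n₀ + 1ξ → 101 = 0 + 1ξ, giving ξ = 101 mol/s.
Outlet amounts (n = n₀ + ν ξ):
  F: 913 − 1(101) = 812
  E: 697 − 2(101) = 495
  D: 0 + 1(101) = 101
Total out = 1408 mol/s; y_E = 495 / 1408 = 0.3516.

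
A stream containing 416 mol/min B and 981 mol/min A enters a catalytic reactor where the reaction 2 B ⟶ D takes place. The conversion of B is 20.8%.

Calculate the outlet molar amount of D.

43.3 mol/min

B reacted = 0.208 × 416 = 86.53 mol/min; ν_B = −2, so ξ = 86.53/2 = 43.26 mol/min.
Outlet amounts (n = n₀ + ν ξ):
  B: 416 − 2(43.26) = 329.5
  D: 0 + 1(43.26) = 43.26
  A: 981 (inert)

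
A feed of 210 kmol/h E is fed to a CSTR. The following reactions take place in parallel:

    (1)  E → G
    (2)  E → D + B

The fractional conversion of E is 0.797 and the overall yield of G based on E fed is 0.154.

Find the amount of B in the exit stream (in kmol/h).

Yield of G: 1ξ₁ / 210 = 0.154 → ξ₁ = 32.34 kmol/h.
Conversion of E: 1ξ₁ + 1ξ₂ = 0.797 × 210 = 167.4 → ξ₂ = 135 kmol/h.
Outlet amounts (n = n₀ + Σ ν·ξ):
  E: 210 − 1(32.34) − 1(135) = 42.63
  G: 0 + 1(32.34) = 32.34
  D: 0 + 1(135) = 135
  B: 0 + 1(135) = 135

135 kmol/h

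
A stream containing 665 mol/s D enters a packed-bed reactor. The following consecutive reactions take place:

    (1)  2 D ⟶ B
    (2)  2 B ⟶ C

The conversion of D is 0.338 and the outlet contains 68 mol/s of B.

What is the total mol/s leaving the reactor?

530 mol/s

Conversion of D: D consumed = 2ξ₁ = 0.338 × 665 → ξ₁ = 112.4 mol/s.
B balance: n_B = 0 + 1ξ₁ − 2ξ₂ = 68 → ξ₂ = (1·112.4 − 68)/2 = 22.19 mol/s.
Outlet amounts (n = n₀ + Σ ν·ξ):
  D: 665 − 2(112.4) = 440.2
  B: 0 + 1(112.4) − 2(22.19) = 68
  C: 0 + 1(22.19) = 22.19
Total out = 440.2 + 68 + 22.19 = 530.4 mol/s.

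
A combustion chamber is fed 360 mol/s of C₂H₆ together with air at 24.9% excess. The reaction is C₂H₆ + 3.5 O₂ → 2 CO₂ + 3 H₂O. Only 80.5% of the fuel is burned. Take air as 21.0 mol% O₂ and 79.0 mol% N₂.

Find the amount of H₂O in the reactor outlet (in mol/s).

869 mol/s

Stoichiometric O₂ = 3.5 × 360 = 1260 mol/s; O₂ fed = 1260 × 1.249 = 1574 mol/s.
N₂ fed = 1574 × 79/21 = 5920 mol/s.
Fuel reacted = 0.805 × 360 → ξ = 289.8 mol/s.
Outlet (n = n₀ + ν ξ):
  C₂H₆: 360 − 1(289.8) = 70.2
  O₂: 1574 − 3.5(289.8) = 559.4
  N₂: 5920 (inert)
  CO₂: 0 + 2(289.8) = 579.6
  H₂O: 0 + 3(289.8) = 869.4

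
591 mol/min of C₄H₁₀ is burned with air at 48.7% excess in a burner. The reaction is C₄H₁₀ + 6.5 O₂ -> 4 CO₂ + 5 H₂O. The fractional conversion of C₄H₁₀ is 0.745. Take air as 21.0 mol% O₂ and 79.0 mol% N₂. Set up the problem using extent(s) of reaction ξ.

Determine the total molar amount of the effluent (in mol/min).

28500 mol/min

Stoichiometric O₂ = 6.5 × 591 = 3842 mol/min; O₂ fed = 3842 × 1.487 = 5712 mol/min.
N₂ fed = 5712 × 79/21 = 21490 mol/min.
Fuel reacted = 0.745 × 591 → ξ = 440.3 mol/min.
Outlet (n = n₀ + ν ξ):
  C₄H₁₀: 591 − 1(440.3) = 150.7
  O₂: 5712 − 6.5(440.3) = 2850
  N₂: 21490 (inert)
  CO₂: 0 + 4(440.3) = 1761
  H₂O: 0 + 5(440.3) = 2201
Total out = 150.7 + 2850 + 21490 + 1761 + 2201 = 28450 mol/min.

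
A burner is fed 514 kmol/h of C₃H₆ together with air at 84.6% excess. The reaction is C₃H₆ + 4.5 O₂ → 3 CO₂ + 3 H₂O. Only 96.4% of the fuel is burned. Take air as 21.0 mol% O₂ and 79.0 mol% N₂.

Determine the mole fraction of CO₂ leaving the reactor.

Stoichiometric O₂ = 4.5 × 514 = 2313 kmol/h; O₂ fed = 2313 × 1.846 = 4270 kmol/h.
N₂ fed = 4270 × 79/21 = 16060 kmol/h.
Fuel reacted = 0.964 × 514 → ξ = 495.5 kmol/h.
Outlet (n = n₀ + ν ξ):
  C₃H₆: 514 − 1(495.5) = 18.5
  O₂: 4270 − 4.5(495.5) = 2040
  N₂: 16060 (inert)
  CO₂: 0 + 3(495.5) = 1486
  H₂O: 0 + 3(495.5) = 1486
Total out = 21090 kmol/h; y_CO₂ = 1486 / 21090 = 0.07047.

0.0705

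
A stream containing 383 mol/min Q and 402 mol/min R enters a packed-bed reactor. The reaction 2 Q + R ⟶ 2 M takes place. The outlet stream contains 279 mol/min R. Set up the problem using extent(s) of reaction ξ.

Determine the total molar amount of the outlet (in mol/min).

For R: n = n₀ − 1ξ → 279 = 402 − 1ξ, giving ξ = 123 mol/min.
Outlet amounts (n = n₀ + ν ξ):
  Q: 383 − 2(123) = 137
  R: 402 − 1(123) = 279
  M: 0 + 2(123) = 246
Total out = 137 + 279 + 246 = 662 mol/min.

662 mol/min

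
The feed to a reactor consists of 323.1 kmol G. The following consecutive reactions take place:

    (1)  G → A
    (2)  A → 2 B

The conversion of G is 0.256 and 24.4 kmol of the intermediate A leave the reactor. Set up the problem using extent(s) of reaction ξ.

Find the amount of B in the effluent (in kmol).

117 kmol

Conversion of G: G consumed = 1ξ₁ = 0.256 × 323.1 → ξ₁ = 82.71 kmol.
A balance: n_A = 0 + 1ξ₁ − 1ξ₂ = 24.4 → ξ₂ = (1·82.71 − 24.4)/1 = 58.31 kmol.
Outlet amounts (n = n₀ + Σ ν·ξ):
  G: 323.1 − 1(82.71) = 240.4
  A: 0 + 1(82.71) − 1(58.31) = 24.4
  B: 0 + 2(58.31) = 116.6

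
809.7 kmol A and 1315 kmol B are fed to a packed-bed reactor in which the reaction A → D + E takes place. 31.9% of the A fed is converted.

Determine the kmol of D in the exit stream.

A reacted = 0.319 × 809.7 = 258.3 kmol; ν_A = −1, so ξ = 258.3/1 = 258.3 kmol.
Outlet amounts (n = n₀ + ν ξ):
  A: 809.7 − 1(258.3) = 551.4
  D: 0 + 1(258.3) = 258.3
  E: 0 + 1(258.3) = 258.3
  B: 1315 (inert)

258 kmol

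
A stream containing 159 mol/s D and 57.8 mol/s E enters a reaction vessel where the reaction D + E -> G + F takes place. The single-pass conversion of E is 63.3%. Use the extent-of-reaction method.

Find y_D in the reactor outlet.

0.565

E reacted = 0.633 × 57.8 = 36.59 mol/s; ν_E = −1, so ξ = 36.59/1 = 36.59 mol/s.
Outlet amounts (n = n₀ + ν ξ):
  D: 159 − 1(36.59) = 122.4
  E: 57.8 − 1(36.59) = 21.21
  G: 0 + 1(36.59) = 36.59
  F: 0 + 1(36.59) = 36.59
Total out = 216.8 mol/s; y_D = 122.4 / 216.8 = 0.5646.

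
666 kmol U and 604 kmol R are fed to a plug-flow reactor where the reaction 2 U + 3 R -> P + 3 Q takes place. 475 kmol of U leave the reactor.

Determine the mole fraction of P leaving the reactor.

For U: n = n₀ − 2ξ → 475 = 666 − 2ξ, giving ξ = 95.5 kmol.
Outlet amounts (n = n₀ + ν ξ):
  U: 666 − 2(95.5) = 475
  R: 604 − 3(95.5) = 317.5
  P: 0 + 1(95.5) = 95.5
  Q: 0 + 3(95.5) = 286.5
Total out = 1174 kmol; y_P = 95.5 / 1174 = 0.08131.

0.0813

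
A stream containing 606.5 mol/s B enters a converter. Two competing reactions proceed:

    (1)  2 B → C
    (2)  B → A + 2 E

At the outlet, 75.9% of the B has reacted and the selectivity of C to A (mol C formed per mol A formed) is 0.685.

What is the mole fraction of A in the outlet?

0.225

Conversion of B: B consumed = 0.759 × 606.5 = 460.3 mol/s = 2ξ₁ + 1ξ₂.
Selectivity: 1ξ₁ / (1ξ₂) = 0.685 → ξ₁ = 0.685 ξ₂.
Substitute: (2·0.685 + 1) ξ₂ = 460.3 → ξ₂ = 194.2 mol/s, ξ₁ = 133 mol/s.
Outlet amounts (n = n₀ + Σ ν·ξ):
  B: 606.5 − 2(133) − 1(194.2) = 146.2
  C: 0 + 1(133) = 133
  A: 0 + 1(194.2) = 194.2
  E: 0 + 2(194.2) = 388.5
Total out = 861.9 mol/s; y_A = 194.2 / 861.9 = 0.2254.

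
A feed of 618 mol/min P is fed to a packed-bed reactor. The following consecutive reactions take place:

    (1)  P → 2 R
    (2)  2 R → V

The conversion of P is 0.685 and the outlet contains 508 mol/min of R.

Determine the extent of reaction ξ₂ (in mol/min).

ξ₂ = 169 mol/min

Conversion of P: P consumed = 1ξ₁ = 0.685 × 618 → ξ₁ = 423.3 mol/min.
R balance: n_R = 0 + 2ξ₁ − 2ξ₂ = 508 → ξ₂ = (2·423.3 − 508)/2 = 169.3 mol/min.
Outlet amounts (n = n₀ + Σ ν·ξ):
  P: 618 − 1(423.3) = 194.7
  R: 0 + 2(423.3) − 2(169.3) = 508
  V: 0 + 1(169.3) = 169.3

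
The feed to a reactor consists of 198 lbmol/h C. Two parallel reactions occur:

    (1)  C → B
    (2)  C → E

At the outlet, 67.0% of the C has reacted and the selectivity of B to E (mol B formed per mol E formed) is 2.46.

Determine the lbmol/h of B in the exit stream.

94.3 lbmol/h

Conversion of C: C consumed = 0.67 × 198 = 132.7 lbmol/h = 1ξ₁ + 1ξ₂.
Selectivity: 1ξ₁ / (1ξ₂) = 2.46 → ξ₁ = 2.46 ξ₂.
Substitute: (1·2.46 + 1) ξ₂ = 132.7 → ξ₂ = 38.34 lbmol/h, ξ₁ = 94.32 lbmol/h.
Outlet amounts (n = n₀ + Σ ν·ξ):
  C: 198 − 1(94.32) − 1(38.34) = 65.34
  B: 0 + 1(94.32) = 94.32
  E: 0 + 1(38.34) = 38.34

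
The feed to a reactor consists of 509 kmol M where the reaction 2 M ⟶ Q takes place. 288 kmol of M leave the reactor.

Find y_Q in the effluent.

For M: n = n₀ − 2ξ → 288 = 509 − 2ξ, giving ξ = 110.5 kmol.
Outlet amounts (n = n₀ + ν ξ):
  M: 509 − 2(110.5) = 288
  Q: 0 + 1(110.5) = 110.5
Total out = 398.5 kmol; y_Q = 110.5 / 398.5 = 0.2773.

0.277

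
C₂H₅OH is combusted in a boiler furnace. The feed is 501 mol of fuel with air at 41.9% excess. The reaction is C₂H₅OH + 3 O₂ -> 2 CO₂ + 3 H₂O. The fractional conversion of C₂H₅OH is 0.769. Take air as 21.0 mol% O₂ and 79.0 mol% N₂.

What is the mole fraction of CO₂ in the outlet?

Stoichiometric O₂ = 3 × 501 = 1503 mol; O₂ fed = 1503 × 1.419 = 2133 mol.
N₂ fed = 2133 × 79/21 = 8023 mol.
Fuel reacted = 0.769 × 501 → ξ = 385.3 mol.
Outlet (n = n₀ + ν ξ):
  C₂H₅OH: 501 − 1(385.3) = 115.7
  O₂: 2133 − 3(385.3) = 977
  N₂: 8023 (inert)
  CO₂: 0 + 2(385.3) = 770.5
  H₂O: 0 + 3(385.3) = 1156
Total out = 11040 mol; y_CO₂ = 770.5 / 11040 = 0.06978.

0.0698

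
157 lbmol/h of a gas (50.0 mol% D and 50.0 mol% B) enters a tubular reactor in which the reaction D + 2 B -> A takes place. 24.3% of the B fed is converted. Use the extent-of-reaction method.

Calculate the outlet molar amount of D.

69 lbmol/h

B reacted = 0.243 × 78.5 = 19.08 lbmol/h; ν_B = −2, so ξ = 19.08/2 = 9.538 lbmol/h.
Outlet amounts (n = n₀ + ν ξ):
  D: 78.5 − 1(9.538) = 68.96
  B: 78.5 − 2(9.538) = 59.42
  A: 0 + 1(9.538) = 9.538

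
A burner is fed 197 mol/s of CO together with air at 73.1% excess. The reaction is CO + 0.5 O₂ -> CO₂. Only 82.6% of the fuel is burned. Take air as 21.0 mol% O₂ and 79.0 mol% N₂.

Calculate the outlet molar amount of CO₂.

Stoichiometric O₂ = 0.5 × 197 = 98.5 mol/s; O₂ fed = 98.5 × 1.731 = 170.5 mol/s.
N₂ fed = 170.5 × 79/21 = 641.4 mol/s.
Fuel reacted = 0.826 × 197 → ξ = 162.7 mol/s.
Outlet (n = n₀ + ν ξ):
  CO: 197 − 1(162.7) = 34.28
  O₂: 170.5 − 0.5(162.7) = 89.14
  N₂: 641.4 (inert)
  CO₂: 0 + 1(162.7) = 162.7

163 mol/s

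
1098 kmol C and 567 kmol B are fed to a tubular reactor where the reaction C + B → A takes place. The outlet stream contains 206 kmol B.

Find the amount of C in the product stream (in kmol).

737 kmol

For B: n = n₀ − 1ξ → 206 = 567 − 1ξ, giving ξ = 361 kmol.
Outlet amounts (n = n₀ + ν ξ):
  C: 1098 − 1(361) = 737
  B: 567 − 1(361) = 206
  A: 0 + 1(361) = 361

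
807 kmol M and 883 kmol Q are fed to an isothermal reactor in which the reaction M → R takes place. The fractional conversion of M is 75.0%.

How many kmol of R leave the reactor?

M reacted = 0.75 × 807 = 605.2 kmol; ν_M = −1, so ξ = 605.2/1 = 605.2 kmol.
Outlet amounts (n = n₀ + ν ξ):
  M: 807 − 1(605.2) = 201.8
  R: 0 + 1(605.2) = 605.2
  Q: 883 (inert)

605 kmol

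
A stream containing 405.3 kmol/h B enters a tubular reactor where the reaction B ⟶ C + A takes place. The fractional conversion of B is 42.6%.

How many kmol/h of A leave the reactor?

173 kmol/h

B reacted = 0.426 × 405.3 = 172.7 kmol/h; ν_B = −1, so ξ = 172.7/1 = 172.7 kmol/h.
Outlet amounts (n = n₀ + ν ξ):
  B: 405.3 − 1(172.7) = 232.6
  C: 0 + 1(172.7) = 172.7
  A: 0 + 1(172.7) = 172.7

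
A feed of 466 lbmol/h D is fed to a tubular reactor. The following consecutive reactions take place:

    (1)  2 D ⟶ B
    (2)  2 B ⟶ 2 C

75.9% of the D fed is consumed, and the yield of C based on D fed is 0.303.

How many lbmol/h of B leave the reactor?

35.6 lbmol/h

Conversion of D: D consumed = 2ξ₁ = 0.759 × 466 → ξ₁ = 176.8 lbmol/h.
Yield of C: 2ξ₂ / 466 = 0.303 → ξ₂ = 70.6 lbmol/h.
Outlet amounts (n = n₀ + Σ ν·ξ):
  D: 466 − 2(176.8) = 112.3
  B: 0 + 1(176.8) − 2(70.6) = 35.65
  C: 0 + 2(70.6) = 141.2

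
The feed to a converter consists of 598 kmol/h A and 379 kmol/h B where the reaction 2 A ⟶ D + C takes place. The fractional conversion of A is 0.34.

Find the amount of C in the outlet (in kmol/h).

102 kmol/h

A reacted = 0.34 × 598 = 203.3 kmol/h; ν_A = −2, so ξ = 203.3/2 = 101.7 kmol/h.
Outlet amounts (n = n₀ + ν ξ):
  A: 598 − 2(101.7) = 394.7
  D: 0 + 1(101.7) = 101.7
  C: 0 + 1(101.7) = 101.7
  B: 379 (inert)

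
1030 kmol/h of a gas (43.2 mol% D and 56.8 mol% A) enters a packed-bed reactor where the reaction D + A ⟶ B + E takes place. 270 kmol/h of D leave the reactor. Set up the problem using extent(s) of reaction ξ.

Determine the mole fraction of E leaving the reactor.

0.17

For D: n = n₀ − 1ξ → 270 = 445 − 1ξ, giving ξ = 175 kmol/h.
Outlet amounts (n = n₀ + ν ξ):
  D: 445 − 1(175) = 270
  A: 585 − 1(175) = 410.1
  B: 0 + 1(175) = 175
  E: 0 + 1(175) = 175
Total out = 1030 kmol/h; y_E = 175 / 1030 = 0.1699.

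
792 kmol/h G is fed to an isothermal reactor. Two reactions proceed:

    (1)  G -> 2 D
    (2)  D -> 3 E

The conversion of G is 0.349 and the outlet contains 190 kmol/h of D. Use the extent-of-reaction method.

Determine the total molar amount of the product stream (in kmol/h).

Conversion of G: G consumed = 1ξ₁ = 0.349 × 792 → ξ₁ = 276.4 kmol/h.
D balance: n_D = 0 + 2ξ₁ − 1ξ₂ = 190 → ξ₂ = (2·276.4 − 190)/1 = 362.8 kmol/h.
Outlet amounts (n = n₀ + Σ ν·ξ):
  G: 792 − 1(276.4) = 515.6
  D: 0 + 2(276.4) − 1(362.8) = 190
  E: 0 + 3(362.8) = 1088
Total out = 515.6 + 190 + 1088 = 1794 kmol/h.

1790 kmol/h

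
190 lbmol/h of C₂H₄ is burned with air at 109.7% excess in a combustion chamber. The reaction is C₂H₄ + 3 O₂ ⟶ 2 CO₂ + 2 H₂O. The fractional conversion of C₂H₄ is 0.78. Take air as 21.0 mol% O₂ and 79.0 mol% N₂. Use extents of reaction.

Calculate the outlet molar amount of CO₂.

Stoichiometric O₂ = 3 × 190 = 570 lbmol/h; O₂ fed = 570 × 2.097 = 1195 lbmol/h.
N₂ fed = 1195 × 79/21 = 4497 lbmol/h.
Fuel reacted = 0.78 × 190 → ξ = 148.2 lbmol/h.
Outlet (n = n₀ + ν ξ):
  C₂H₄: 190 − 1(148.2) = 41.8
  O₂: 1195 − 3(148.2) = 750.7
  N₂: 4497 (inert)
  CO₂: 0 + 2(148.2) = 296.4
  H₂O: 0 + 2(148.2) = 296.4

296 lbmol/h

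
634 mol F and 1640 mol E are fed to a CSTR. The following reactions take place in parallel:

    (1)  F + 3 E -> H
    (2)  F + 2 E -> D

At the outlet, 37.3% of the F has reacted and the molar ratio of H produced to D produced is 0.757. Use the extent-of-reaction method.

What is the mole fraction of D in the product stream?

0.0792

Conversion of F: F consumed = 0.373 × 634 = 236.5 mol = 1ξ₁ + 1ξ₂.
Selectivity: 1ξ₁ / (1ξ₂) = 0.757 → ξ₁ = 0.757 ξ₂.
Substitute: (1·0.757 + 1) ξ₂ = 236.5 → ξ₂ = 134.6 mol, ξ₁ = 101.9 mol.
Outlet amounts (n = n₀ + Σ ν·ξ):
  F: 634 − 1(101.9) − 1(134.6) = 397.5
  E: 1640 − 3(101.9) − 2(134.6) = 1065
  H: 0 + 1(101.9) = 101.9
  D: 0 + 1(134.6) = 134.6
Total out = 1699 mol; y_D = 134.6 / 1699 = 0.07921.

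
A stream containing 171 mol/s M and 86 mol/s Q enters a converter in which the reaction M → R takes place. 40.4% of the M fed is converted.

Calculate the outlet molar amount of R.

M reacted = 0.404 × 171 = 69.08 mol/s; ν_M = −1, so ξ = 69.08/1 = 69.08 mol/s.
Outlet amounts (n = n₀ + ν ξ):
  M: 171 − 1(69.08) = 101.9
  R: 0 + 1(69.08) = 69.08
  Q: 86 (inert)

69.1 mol/s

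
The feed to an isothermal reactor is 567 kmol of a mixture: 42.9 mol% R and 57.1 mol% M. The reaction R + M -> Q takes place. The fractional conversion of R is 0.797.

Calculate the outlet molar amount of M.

130 kmol

R reacted = 0.797 × 243.2 = 193.9 kmol; ν_R = −1, so ξ = 193.9/1 = 193.9 kmol.
Outlet amounts (n = n₀ + ν ξ):
  R: 243.2 − 1(193.9) = 49.38
  M: 323.8 − 1(193.9) = 129.9
  Q: 0 + 1(193.9) = 193.9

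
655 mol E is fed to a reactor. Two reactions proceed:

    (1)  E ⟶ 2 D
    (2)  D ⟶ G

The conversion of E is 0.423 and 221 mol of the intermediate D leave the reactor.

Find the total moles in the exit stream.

932 mol

Conversion of E: E consumed = 1ξ₁ = 0.423 × 655 → ξ₁ = 277.1 mol.
D balance: n_D = 0 + 2ξ₁ − 1ξ₂ = 221 → ξ₂ = (2·277.1 − 221)/1 = 333.1 mol.
Outlet amounts (n = n₀ + Σ ν·ξ):
  E: 655 − 1(277.1) = 377.9
  D: 0 + 2(277.1) − 1(333.1) = 221
  G: 0 + 1(333.1) = 333.1
Total out = 377.9 + 221 + 333.1 = 932.1 mol.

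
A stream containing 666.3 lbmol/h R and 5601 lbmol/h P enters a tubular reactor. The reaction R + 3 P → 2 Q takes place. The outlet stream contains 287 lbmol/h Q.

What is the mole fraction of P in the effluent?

0.865

For Q: n = n₀ + 2ξ → 287 = 0 + 2ξ, giving ξ = 143.5 lbmol/h.
Outlet amounts (n = n₀ + ν ξ):
  R: 666.3 − 1(143.5) = 522.8
  P: 5601 − 3(143.5) = 5170
  Q: 0 + 2(143.5) = 287
Total out = 5980 lbmol/h; y_P = 5170 / 5980 = 0.8646.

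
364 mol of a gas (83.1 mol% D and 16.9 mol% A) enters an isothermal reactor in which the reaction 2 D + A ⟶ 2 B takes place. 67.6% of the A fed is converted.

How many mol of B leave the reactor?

A reacted = 0.676 × 61.52 = 41.58 mol; ν_A = −1, so ξ = 41.58/1 = 41.58 mol.
Outlet amounts (n = n₀ + ν ξ):
  D: 302.5 − 2(41.58) = 219.3
  A: 61.52 − 1(41.58) = 19.93
  B: 0 + 2(41.58) = 83.17

83.2 mol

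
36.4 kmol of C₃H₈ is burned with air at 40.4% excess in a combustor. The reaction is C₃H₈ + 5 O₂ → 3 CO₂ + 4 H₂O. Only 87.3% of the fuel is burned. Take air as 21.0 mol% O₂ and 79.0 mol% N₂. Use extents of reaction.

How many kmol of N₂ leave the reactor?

961 kmol

Stoichiometric O₂ = 5 × 36.4 = 182 kmol; O₂ fed = 182 × 1.404 = 255.5 kmol.
N₂ fed = 255.5 × 79/21 = 961.3 kmol.
Fuel reacted = 0.873 × 36.4 → ξ = 31.78 kmol.
Outlet (n = n₀ + ν ξ):
  C₃H₈: 36.4 − 1(31.78) = 4.623
  O₂: 255.5 − 5(31.78) = 96.64
  N₂: 961.3 (inert)
  CO₂: 0 + 3(31.78) = 95.33
  H₂O: 0 + 4(31.78) = 127.1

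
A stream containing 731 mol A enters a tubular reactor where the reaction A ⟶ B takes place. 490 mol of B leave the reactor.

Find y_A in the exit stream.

For B: n = n₀ + 1ξ → 490 = 0 + 1ξ, giving ξ = 490 mol.
Outlet amounts (n = n₀ + ν ξ):
  A: 731 − 1(490) = 241
  B: 0 + 1(490) = 490
Total out = 731 mol; y_A = 241 / 731 = 0.3297.

0.33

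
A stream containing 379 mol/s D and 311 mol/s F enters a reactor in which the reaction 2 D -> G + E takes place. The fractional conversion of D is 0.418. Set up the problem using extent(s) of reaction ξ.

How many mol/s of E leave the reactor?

79.2 mol/s

D reacted = 0.418 × 379 = 158.4 mol/s; ν_D = −2, so ξ = 158.4/2 = 79.21 mol/s.
Outlet amounts (n = n₀ + ν ξ):
  D: 379 − 2(79.21) = 220.6
  G: 0 + 1(79.21) = 79.21
  E: 0 + 1(79.21) = 79.21
  F: 311 (inert)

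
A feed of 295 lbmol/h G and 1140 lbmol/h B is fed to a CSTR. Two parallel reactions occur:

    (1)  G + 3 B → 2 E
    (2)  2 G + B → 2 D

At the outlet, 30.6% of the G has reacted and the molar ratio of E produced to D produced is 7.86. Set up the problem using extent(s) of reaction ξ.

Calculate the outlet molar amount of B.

Conversion of G: G consumed = 0.306 × 295 = 90.27 lbmol/h = 1ξ₁ + 2ξ₂.
Selectivity: 2ξ₁ / (2ξ₂) = 7.86 → ξ₁ = 7.86 ξ₂.
Substitute: (1·7.86 + 2) ξ₂ = 90.27 → ξ₂ = 9.155 lbmol/h, ξ₁ = 71.96 lbmol/h.
Outlet amounts (n = n₀ + Σ ν·ξ):
  G: 295 − 1(71.96) − 2(9.155) = 204.7
  B: 1140 − 3(71.96) − 1(9.155) = 915
  E: 0 + 2(71.96) = 143.9
  D: 0 + 2(9.155) = 18.31

915 lbmol/h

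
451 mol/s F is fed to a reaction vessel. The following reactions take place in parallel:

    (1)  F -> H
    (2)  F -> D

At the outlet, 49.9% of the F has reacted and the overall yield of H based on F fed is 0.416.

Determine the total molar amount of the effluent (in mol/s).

Yield of H: 1ξ₁ / 451 = 0.416 → ξ₁ = 187.6 mol/s.
Conversion of F: 1ξ₁ + 1ξ₂ = 0.499 × 451 = 225 → ξ₂ = 37.43 mol/s.
Outlet amounts (n = n₀ + Σ ν·ξ):
  F: 451 − 1(187.6) − 1(37.43) = 226
  H: 0 + 1(187.6) = 187.6
  D: 0 + 1(37.43) = 37.43
Total out = 226 + 187.6 + 37.43 = 451 mol/s.

451 mol/s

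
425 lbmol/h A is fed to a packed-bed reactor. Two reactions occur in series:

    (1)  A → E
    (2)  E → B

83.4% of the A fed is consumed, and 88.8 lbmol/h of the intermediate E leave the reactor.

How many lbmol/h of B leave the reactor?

266 lbmol/h

Conversion of A: A consumed = 1ξ₁ = 0.834 × 425 → ξ₁ = 354.4 lbmol/h.
E balance: n_E = 0 + 1ξ₁ − 1ξ₂ = 88.8 → ξ₂ = (1·354.4 − 88.8)/1 = 265.6 lbmol/h.
Outlet amounts (n = n₀ + Σ ν·ξ):
  A: 425 − 1(354.4) = 70.55
  E: 0 + 1(354.4) − 1(265.6) = 88.8
  B: 0 + 1(265.6) = 265.6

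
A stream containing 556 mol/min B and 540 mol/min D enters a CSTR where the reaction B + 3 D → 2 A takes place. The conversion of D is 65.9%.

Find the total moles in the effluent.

D reacted = 0.659 × 540 = 355.9 mol/min; ν_D = −3, so ξ = 355.9/3 = 118.6 mol/min.
Outlet amounts (n = n₀ + ν ξ):
  B: 556 − 1(118.6) = 437.4
  D: 540 − 3(118.6) = 184.1
  A: 0 + 2(118.6) = 237.2
Total out = 437.4 + 184.1 + 237.2 = 858.8 mol/min.

859 mol/min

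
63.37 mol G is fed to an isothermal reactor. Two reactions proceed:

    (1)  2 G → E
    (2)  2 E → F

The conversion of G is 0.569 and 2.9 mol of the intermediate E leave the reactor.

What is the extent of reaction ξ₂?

Conversion of G: G consumed = 2ξ₁ = 0.569 × 63.37 → ξ₁ = 18.03 mol.
E balance: n_E = 0 + 1ξ₁ − 2ξ₂ = 2.9 → ξ₂ = (1·18.03 − 2.9)/2 = 7.564 mol.
Outlet amounts (n = n₀ + Σ ν·ξ):
  G: 63.37 − 2(18.03) = 27.31
  E: 0 + 1(18.03) − 2(7.564) = 2.9
  F: 0 + 1(7.564) = 7.564

ξ₂ = 7.56 mol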